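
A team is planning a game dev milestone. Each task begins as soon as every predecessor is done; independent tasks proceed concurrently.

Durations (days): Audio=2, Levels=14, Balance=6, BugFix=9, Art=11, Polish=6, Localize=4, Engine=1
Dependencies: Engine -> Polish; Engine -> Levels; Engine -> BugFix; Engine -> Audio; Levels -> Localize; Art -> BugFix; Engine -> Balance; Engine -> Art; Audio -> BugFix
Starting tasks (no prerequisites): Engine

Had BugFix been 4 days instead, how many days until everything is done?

The binding path is Engine→Art→BugFix = 1+11+9 = 21; finish at 21 days.
BugFix lies on that path, so at 4 days the path becomes 16 days.
The binding chain switches to Engine→Levels→Localize = 1+14+4 = 19; finish 19 days.

19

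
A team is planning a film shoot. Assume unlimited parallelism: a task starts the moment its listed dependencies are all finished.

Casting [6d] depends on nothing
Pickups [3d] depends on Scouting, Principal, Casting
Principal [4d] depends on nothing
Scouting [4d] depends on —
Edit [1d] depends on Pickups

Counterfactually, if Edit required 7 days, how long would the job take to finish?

As given, the longest chain is Casting→Pickups→Edit = 6+3+1 = 10, so the finish is 10 days.
Edit lies on that path, so at 7 days the path becomes 16 days.
No other chain overtakes it, so the finish is 16 days.

16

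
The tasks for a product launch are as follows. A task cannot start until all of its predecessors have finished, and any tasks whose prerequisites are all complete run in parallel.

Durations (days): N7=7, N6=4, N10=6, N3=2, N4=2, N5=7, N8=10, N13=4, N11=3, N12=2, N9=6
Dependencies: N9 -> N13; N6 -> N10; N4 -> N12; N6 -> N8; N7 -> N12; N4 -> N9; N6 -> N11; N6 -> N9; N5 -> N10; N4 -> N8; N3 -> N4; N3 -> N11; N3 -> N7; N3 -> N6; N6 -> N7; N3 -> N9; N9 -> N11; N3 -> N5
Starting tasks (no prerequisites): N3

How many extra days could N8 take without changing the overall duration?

The longest chain is N3→N6→N8 = 2+4+10 = 16; overall finish 16 days.
N8 finishes as early as 16 and must finish by 16.
Float = 16 − 16 = 0.

0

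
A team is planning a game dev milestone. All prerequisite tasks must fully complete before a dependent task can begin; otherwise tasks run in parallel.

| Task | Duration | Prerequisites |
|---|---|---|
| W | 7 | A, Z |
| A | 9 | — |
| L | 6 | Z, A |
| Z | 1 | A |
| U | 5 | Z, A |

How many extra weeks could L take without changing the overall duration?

1

Critical path: A→Z→W = 9+1+7 = 17, so the finish is 17 weeks.
L finishes as early as 16 and must finish by 17.
So L can slip 17 − 16 = 1 week.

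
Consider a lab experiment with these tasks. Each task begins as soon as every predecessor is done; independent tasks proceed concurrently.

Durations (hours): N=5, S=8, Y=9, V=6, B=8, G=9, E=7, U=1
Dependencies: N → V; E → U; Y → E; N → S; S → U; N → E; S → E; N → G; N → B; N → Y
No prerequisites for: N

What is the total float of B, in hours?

Critical path: N→Y→E→U = 5+9+7+1 = 22, so the finish is 22 hours.
B finishes as early as 13 and must finish by 22.
So B can slip 22 − 13 = 9 hours.

9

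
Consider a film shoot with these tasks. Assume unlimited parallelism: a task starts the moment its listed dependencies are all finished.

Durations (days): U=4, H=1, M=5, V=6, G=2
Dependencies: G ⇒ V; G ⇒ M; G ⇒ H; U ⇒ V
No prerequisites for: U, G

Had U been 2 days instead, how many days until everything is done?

Baseline: U→V = 4+6 = 10 → 10 days.
U is on the critical path; changing it to 2 makes that path 8 days.
That remains the longest chain; total 8 days.

8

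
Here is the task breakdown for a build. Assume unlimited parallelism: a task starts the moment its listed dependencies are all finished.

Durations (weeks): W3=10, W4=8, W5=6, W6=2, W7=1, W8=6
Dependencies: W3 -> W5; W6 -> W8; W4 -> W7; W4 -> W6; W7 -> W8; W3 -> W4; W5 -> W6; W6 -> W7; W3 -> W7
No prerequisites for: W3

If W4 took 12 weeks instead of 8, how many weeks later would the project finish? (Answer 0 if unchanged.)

The binding path is W3→W4→W6→W7→W8 = 10+8+2+1+6 = 27; finish at 27 weeks.
W4 is on the critical path; changing it to 12 makes that path 31 weeks.
The critical path is still W3→W4→W6→W7→W8; finish is now 31 weeks.
Change in finish: 31 − 27 = +4 weeks.

4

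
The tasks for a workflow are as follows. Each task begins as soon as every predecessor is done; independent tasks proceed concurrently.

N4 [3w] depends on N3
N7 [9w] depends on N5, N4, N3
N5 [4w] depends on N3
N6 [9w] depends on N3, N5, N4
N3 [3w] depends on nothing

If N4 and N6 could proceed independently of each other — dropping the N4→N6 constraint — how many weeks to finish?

Before: longest chain N3→N5→N6 = 3+4+9 = 16, finish 16.
Dropping N4→N6 doesn't change N6's earliest start (7); another predecessor still binds.
After: N3→N5→N6 = 3+4+9 = 16 → 16 weeks.

16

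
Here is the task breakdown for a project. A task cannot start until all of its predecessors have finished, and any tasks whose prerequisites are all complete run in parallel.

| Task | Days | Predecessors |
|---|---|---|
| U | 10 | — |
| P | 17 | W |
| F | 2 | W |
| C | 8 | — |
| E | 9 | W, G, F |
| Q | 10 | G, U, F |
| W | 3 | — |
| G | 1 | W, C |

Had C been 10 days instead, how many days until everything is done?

Critical path before the change: W→P = 3+17 = 20 giving 20 days.
C is off the critical path — its longest chain is 19 days, giving 1 of slack.
Now C→G→Q = 10+1+10 = 21 is longest, so the finish becomes 21 days.

21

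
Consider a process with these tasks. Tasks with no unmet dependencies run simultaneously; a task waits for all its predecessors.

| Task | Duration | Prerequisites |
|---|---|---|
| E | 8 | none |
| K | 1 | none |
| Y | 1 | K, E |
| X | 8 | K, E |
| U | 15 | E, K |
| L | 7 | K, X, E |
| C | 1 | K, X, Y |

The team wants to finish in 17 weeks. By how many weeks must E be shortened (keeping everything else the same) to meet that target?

6

Current finish: 23 weeks; target: 17.
E is on every critical path, so each week cut from E cuts the finish by one (this holds down to a finish of 16).
Need 23 − 17 = 6 weeks off E → E becomes 2 weeks, finish becomes 17.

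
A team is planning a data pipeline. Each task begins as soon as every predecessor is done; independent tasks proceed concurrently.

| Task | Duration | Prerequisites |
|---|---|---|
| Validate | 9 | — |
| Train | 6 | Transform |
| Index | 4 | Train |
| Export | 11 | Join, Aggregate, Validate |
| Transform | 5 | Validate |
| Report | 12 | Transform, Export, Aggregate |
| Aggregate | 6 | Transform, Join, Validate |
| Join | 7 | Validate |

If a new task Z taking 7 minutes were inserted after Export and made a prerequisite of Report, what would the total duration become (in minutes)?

Originally the schedule takes 45 minutes.
With Z inserted, Report now waits for max(Transform, Export, Aggregate, Z).
New critical path: Validate→Join→Aggregate→Export→Z→Report = 9+7+6+11+7+12 = 52 ⇒ 52 minutes.

52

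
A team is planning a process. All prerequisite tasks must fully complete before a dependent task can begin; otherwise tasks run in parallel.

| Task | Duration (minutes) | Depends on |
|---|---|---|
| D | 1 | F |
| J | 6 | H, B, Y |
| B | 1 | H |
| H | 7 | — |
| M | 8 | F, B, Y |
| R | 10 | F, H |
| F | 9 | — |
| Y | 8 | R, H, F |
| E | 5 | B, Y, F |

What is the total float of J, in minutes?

The longest chain is F→R→Y→M = 9+10+8+8 = 35; overall finish 35 minutes.
J finishes as early as 33 and must finish by 35.
So J can slip 35 − 33 = 2 minutes.

2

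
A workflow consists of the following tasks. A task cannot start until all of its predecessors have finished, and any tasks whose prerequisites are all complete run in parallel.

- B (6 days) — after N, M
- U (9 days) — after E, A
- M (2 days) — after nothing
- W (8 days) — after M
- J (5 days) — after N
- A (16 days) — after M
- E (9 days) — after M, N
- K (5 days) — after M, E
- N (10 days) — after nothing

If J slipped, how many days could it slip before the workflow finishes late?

13

N→E→U = 10+9+9 = 28 sets the makespan at 28 days.
J finishes as early as 15 and must finish by 28.
So J can slip 28 − 15 = 13 days.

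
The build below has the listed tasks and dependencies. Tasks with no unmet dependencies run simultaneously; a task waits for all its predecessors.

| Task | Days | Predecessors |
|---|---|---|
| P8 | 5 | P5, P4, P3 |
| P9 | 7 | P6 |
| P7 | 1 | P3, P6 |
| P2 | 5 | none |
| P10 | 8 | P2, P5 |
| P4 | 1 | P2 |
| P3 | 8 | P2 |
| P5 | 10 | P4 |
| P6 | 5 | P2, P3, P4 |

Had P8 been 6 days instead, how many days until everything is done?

25

The binding path is P2→P3→P6→P9 = 5+8+5+7 = 25; finish at 25 days.
P8 has 4 days of float (longest path through it is 21).
No other chain overtakes it, so the finish is 25 days.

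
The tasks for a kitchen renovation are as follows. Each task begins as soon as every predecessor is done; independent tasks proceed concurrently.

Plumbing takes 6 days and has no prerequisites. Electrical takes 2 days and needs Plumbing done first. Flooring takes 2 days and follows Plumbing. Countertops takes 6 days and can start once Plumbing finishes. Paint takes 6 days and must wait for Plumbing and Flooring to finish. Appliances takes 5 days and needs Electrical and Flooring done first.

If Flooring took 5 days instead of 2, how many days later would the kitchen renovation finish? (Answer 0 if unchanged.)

Critical path before the change: Plumbing→Flooring→Paint = 6+2+6 = 14 giving 14 days.
Since Flooring is critical, the +3 change carries straight to that chain (now 17 days).
No other chain overtakes it, so the finish is 17 days.
Change in finish: 17 − 14 = +3 days.

3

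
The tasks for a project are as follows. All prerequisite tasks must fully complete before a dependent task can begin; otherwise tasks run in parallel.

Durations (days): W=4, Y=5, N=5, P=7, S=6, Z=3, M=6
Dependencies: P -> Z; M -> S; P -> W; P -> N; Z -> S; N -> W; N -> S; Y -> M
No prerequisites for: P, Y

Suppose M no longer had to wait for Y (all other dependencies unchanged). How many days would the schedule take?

18

Before: longest chain P→N→S = 7+5+6 = 18, finish 18.
Without Y→M, M's earliest start moves from 5 to 0.
New critical path: P→N→S = 7+5+6 = 18 ⇒ 18 days.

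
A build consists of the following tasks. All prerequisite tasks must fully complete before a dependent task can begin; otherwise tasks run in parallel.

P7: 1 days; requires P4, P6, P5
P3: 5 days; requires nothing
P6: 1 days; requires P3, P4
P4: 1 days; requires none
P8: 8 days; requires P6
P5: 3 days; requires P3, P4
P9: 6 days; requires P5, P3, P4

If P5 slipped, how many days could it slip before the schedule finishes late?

0

The longest chain is P3→P5→P9 = 5+3+6 = 14; overall finish 14 days.
P5 finishes as early as 8 and must finish by 8.
Slack of P5 = 5 − 5 = 0 days.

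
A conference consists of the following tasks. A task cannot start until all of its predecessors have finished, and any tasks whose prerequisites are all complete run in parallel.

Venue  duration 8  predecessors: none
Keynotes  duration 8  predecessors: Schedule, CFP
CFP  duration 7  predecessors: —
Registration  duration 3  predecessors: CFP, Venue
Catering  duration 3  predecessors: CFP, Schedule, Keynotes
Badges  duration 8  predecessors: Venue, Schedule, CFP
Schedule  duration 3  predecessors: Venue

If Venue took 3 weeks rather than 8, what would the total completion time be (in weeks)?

Critical path before the change: Venue→Schedule→Keynotes→Catering = 8+3+8+3 = 22 giving 22 weeks.
Venue is on the critical path; changing it to 3 makes that path 17 weeks.
New critical path: CFP→Keynotes→Catering = 7+8+3 = 18 ⇒ 18 weeks.

18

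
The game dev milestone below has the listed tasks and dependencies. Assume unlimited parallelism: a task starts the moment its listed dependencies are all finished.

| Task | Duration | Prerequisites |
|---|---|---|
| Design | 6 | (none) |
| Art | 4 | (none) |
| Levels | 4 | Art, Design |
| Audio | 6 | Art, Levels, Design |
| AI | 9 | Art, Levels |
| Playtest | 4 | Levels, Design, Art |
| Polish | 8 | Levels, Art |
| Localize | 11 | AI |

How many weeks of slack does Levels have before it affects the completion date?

The longest chain is Design→Levels→AI→Localize = 6+4+9+11 = 30; overall finish 30 weeks.
Levels finishes as early as 10 and must finish by 10.
So Levels can slip 10 − 10 = 0 weeks.

0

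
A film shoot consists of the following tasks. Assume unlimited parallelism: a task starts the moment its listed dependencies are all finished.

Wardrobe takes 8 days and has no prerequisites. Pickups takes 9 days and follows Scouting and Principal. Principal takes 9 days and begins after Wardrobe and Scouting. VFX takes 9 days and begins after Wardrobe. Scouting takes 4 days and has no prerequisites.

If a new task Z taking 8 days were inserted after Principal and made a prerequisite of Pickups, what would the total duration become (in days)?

34

Originally the film shoot takes 26 days.
With Z inserted, Pickups now waits for max(Scouting, Principal, Z).
New critical path: Wardrobe→Principal→Z→Pickups = 8+9+8+9 = 34 ⇒ 34 days.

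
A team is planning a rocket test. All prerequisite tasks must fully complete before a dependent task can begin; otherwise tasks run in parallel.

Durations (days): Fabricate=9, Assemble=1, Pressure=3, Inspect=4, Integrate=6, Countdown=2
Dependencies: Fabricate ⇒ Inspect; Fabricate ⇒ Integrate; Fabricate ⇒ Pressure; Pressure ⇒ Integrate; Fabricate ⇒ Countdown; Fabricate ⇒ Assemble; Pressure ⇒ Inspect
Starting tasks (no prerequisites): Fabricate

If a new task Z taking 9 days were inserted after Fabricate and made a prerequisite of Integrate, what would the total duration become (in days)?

24

Originally the rocket test takes 18 days.
With Z inserted, Integrate now waits for max(Fabricate, Pressure, Z).
New critical path: Fabricate→Z→Integrate = 9+9+6 = 24 ⇒ 24 days.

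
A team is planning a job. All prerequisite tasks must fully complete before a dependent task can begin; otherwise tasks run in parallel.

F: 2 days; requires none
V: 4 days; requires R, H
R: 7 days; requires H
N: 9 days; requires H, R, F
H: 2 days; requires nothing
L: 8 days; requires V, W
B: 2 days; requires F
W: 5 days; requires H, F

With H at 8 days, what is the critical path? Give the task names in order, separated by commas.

The binding path is H→R→V→L = 2+7+4+8 = 21; finish at 21 days.
Since H is critical, the +6 change carries straight to that chain (now 27 days).
No other chain overtakes it, so the finish is 27 days.

H, R, V, L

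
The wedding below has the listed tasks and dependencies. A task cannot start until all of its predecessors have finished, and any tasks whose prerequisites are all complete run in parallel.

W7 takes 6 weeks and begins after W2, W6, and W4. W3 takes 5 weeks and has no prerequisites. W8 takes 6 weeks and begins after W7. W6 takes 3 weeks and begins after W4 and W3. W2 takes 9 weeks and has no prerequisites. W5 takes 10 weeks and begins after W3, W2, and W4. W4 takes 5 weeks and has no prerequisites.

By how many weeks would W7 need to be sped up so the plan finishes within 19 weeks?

Current finish: 21 weeks; target: 19.
W7 is on every critical path, so each week cut from W7 cuts the finish by one (this holds down to a finish of 19).
Need 21 − 19 = 2 weeks off W7 → W7 becomes 4 weeks, finish becomes 19.

2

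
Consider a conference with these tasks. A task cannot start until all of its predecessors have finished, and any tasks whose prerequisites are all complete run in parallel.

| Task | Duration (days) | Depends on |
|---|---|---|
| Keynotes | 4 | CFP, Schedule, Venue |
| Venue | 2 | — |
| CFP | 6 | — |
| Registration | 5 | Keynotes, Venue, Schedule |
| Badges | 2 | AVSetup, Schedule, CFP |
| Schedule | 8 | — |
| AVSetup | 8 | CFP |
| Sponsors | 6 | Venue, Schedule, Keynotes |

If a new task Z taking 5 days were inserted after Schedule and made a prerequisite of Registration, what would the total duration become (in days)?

Originally the job takes 18 days.
With Z inserted, Registration now waits for max(Keynotes, Venue, Schedule, Z).
New critical path: Schedule→Z→Registration = 8+5+5 = 18 ⇒ 18 days.

18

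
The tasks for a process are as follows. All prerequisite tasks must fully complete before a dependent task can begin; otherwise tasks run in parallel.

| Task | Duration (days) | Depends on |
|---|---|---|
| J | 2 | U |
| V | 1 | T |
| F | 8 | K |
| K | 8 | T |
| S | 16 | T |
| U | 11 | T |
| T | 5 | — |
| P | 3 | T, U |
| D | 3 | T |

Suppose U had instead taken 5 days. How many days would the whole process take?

21

Actual critical path: T→K→F = 5+8+8 = 21 ⇒ 21 days.
The longest path through U is only 19 days, so U has float 2.
The critical path is still T→K→F; finish is now 21 days.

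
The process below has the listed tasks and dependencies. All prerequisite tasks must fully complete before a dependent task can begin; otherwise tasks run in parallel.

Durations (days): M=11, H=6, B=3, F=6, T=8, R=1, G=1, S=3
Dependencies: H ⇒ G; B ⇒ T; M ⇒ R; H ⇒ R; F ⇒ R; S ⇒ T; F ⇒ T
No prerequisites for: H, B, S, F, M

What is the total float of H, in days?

7

Critical path: F→T = 6+8 = 14, so the finish is 14 days.
H finishes as early as 6 and must finish by 13.
So H can slip 13 − 6 = 7 days.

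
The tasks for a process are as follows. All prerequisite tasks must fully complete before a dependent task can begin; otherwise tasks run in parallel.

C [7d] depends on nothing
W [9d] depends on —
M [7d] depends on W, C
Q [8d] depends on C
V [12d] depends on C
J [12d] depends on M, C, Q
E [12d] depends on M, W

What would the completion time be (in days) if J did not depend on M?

28

Original critical path: W→M→J = 9+7+12 = 28 ⇒ 28 days.
Without M→J, J's earliest start moves from 16 to 15.
The longest chain is now W→M→E = 9+7+12 = 28, so the job takes 28 days.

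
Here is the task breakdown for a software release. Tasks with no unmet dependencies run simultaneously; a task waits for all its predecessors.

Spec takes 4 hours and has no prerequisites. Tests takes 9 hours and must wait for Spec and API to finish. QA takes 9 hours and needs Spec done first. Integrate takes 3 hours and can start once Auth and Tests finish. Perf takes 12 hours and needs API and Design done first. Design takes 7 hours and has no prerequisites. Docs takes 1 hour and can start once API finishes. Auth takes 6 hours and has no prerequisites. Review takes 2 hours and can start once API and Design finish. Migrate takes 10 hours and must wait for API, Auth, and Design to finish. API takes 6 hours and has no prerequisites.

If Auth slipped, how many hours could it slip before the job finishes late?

3

Design→Perf = 7+12 = 19 sets the makespan at 19 hours.
Auth finishes as early as 6 and must finish by 9.
Float = 19 − 16 = 3.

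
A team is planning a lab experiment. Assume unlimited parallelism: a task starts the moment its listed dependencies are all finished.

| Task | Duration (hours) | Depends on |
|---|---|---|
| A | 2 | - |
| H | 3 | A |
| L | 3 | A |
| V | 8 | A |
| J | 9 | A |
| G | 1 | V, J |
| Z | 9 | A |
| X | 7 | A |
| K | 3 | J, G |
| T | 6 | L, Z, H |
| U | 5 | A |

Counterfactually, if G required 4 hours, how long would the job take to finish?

Baseline: A→Z→T = 2+9+6 = 17 → 17 hours.
G has 2 hours of float (longest path through it is 15).
Now A→J→G→K = 2+9+4+3 = 18 is longest, so the finish becomes 18 hours.

18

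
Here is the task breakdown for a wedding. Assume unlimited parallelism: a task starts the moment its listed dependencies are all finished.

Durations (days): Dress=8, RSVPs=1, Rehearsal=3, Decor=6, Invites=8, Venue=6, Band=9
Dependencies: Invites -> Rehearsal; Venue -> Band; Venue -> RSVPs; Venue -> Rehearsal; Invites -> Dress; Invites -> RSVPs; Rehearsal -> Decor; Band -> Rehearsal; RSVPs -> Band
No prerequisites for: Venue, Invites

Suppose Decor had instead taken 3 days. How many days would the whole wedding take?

Critical path before the change: Invites→RSVPs→Band→Rehearsal→Decor = 8+1+9+3+6 = 27 giving 27 days.
Since Decor is critical, the -3 change carries straight to that chain (now 24 days).
No other chain overtakes it, so the finish is 24 days.

24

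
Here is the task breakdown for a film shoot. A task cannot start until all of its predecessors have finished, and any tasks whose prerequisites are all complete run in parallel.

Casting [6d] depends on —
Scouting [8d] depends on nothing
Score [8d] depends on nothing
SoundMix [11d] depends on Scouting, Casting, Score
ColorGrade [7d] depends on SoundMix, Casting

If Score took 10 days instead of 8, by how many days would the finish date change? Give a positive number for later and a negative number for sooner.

2

Critical path before the change: Score→SoundMix→ColorGrade = 8+11+7 = 26 giving 26 days.
Score lies on that path, so at 10 days the path becomes 28 days.
The critical path is still Score→SoundMix→ColorGrade; finish is now 28 days.
Change in finish: 28 − 26 = +2 days.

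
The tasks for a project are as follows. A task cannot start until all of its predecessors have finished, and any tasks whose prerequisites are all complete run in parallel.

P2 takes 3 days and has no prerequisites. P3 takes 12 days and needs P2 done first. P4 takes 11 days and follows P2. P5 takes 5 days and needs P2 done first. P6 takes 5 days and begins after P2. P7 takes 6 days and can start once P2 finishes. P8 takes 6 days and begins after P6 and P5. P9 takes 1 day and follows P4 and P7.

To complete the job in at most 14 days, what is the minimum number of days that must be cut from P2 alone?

Current finish: 15 days; target: 14.
P2 is on every critical path, so each day cut from P2 cuts the finish by one (this holds down to a finish of 13).
Need 15 − 14 = 1 day off P2 → P2 becomes 2 days, finish becomes 14.

1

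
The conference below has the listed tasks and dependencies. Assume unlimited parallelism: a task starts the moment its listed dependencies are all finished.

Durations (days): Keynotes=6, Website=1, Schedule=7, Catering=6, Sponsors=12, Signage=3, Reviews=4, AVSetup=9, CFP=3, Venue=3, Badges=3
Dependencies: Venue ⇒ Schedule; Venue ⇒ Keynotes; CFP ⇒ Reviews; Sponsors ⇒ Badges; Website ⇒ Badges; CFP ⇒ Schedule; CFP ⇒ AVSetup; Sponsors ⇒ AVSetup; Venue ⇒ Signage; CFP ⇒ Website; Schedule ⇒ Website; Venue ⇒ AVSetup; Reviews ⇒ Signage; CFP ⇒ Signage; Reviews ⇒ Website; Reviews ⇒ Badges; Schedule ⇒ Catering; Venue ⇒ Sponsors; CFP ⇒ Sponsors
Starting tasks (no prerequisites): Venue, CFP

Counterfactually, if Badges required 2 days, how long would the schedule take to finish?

Baseline: Venue→Sponsors→AVSetup = 3+12+9 = 24 → 24 days.
Badges has 6 days of float (longest path through it is 18).
No other chain overtakes it, so the finish is 24 days.

24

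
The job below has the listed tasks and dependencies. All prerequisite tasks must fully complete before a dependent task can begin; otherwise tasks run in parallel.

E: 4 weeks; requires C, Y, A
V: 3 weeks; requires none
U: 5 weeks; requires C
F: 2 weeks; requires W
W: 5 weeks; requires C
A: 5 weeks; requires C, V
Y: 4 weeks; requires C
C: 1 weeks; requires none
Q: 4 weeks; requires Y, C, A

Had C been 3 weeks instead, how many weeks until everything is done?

12

Actual critical path: V→A→Q = 3+5+4 = 12 ⇒ 12 weeks.
C has 2 weeks of float (longest path through it is 10).
The binding chain switches to C→A→Q = 3+5+4 = 12; finish 12 weeks.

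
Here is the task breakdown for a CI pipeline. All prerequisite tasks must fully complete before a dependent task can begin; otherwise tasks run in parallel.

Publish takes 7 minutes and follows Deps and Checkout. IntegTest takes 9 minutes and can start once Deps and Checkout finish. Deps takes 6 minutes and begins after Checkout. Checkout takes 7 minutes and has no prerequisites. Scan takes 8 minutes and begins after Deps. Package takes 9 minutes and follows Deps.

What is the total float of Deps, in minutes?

0

Critical path: Checkout→Deps→IntegTest = 7+6+9 = 22, so the finish is 22 minutes.
The longest chain containing Deps totals 22 minutes.
Float = 22 − 22 = 0.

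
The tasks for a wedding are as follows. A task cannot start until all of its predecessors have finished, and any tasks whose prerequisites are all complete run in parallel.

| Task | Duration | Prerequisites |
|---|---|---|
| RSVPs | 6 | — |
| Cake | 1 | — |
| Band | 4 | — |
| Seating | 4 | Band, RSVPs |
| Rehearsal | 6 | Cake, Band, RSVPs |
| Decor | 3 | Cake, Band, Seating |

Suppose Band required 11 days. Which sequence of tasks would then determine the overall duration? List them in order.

Band, Seating, Decor

The binding path is RSVPs→Seating→Decor = 6+4+3 = 13; finish at 13 days.
The longest path through Band is only 11 days, so Band has float 2.
The binding chain switches to Band→Seating→Decor = 11+4+3 = 18; finish 18 days.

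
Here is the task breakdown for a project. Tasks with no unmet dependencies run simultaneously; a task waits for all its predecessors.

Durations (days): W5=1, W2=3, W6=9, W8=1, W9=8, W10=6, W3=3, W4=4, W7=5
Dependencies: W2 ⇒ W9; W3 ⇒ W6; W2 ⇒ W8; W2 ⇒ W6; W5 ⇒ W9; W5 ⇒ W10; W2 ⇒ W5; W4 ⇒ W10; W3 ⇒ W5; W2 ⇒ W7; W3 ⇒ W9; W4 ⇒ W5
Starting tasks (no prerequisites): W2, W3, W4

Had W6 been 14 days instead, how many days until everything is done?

17

The binding path is W4→W5→W9 = 4+1+8 = 13; finish at 13 days.
W6 has 1 day of float (longest path through it is 12).
Now W2→W6 = 3+14 = 17 is longest, so the finish becomes 17 days.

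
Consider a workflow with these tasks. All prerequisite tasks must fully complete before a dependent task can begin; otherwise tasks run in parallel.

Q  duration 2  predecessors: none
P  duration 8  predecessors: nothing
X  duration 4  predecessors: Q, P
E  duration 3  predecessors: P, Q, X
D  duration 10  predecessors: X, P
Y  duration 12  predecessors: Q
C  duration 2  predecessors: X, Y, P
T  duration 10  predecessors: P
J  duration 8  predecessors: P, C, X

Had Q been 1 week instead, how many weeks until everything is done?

Critical path before the change: Q→Y→C→J = 2+12+2+8 = 24 giving 24 weeks.
Q is on the critical path; changing it to 1 makes that path 23 weeks.
The critical path is still Q→Y→C→J; finish is now 23 weeks.

23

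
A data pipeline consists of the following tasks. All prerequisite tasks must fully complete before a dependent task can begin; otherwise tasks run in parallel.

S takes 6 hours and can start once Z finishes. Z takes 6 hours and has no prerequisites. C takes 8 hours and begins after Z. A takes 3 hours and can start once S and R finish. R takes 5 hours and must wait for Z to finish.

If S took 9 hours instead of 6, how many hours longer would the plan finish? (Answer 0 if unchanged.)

Baseline: Z→S→A = 6+6+3 = 15 → 15 hours.
S lies on that path, so at 9 hours the path becomes 18 hours.
That remains the longest chain; total 18 hours.
Change in finish: 18 − 15 = +3 hours.

3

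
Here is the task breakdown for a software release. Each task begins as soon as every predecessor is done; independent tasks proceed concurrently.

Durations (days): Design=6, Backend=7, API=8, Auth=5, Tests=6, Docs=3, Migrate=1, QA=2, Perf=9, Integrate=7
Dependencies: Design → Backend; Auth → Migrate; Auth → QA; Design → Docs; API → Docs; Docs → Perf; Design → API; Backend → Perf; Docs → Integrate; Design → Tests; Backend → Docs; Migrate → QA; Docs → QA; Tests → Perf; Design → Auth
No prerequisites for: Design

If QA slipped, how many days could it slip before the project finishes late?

7

The longest chain is Design→API→Docs→Perf = 6+8+3+9 = 26; overall finish 26 days.
The longest chain containing QA totals 19 days.
Slack of QA = 24 − 17 = 7 days.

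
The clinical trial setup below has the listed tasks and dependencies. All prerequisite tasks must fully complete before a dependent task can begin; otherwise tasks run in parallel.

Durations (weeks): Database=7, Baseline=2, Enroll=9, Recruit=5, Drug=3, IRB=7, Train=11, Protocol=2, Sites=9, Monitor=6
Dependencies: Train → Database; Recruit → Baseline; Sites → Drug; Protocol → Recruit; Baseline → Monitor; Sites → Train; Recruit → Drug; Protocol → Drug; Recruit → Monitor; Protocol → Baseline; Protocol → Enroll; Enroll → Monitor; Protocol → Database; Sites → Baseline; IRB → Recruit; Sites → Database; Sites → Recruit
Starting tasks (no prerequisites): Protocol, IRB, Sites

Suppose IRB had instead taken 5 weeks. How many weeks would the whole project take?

27

As given, the longest chain is Sites→Train→Database = 9+11+7 = 27, so the finish is 27 weeks.
IRB has 7 weeks of float (longest path through it is 20).
The critical path is still Sites→Train→Database; finish is now 27 weeks.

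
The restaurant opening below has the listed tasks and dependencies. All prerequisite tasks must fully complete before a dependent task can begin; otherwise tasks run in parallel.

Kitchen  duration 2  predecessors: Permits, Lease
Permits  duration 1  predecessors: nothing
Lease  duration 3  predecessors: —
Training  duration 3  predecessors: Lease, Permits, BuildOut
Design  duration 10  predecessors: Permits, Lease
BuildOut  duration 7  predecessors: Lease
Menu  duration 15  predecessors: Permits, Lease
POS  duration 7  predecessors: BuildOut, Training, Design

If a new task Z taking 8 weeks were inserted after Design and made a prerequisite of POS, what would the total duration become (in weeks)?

28

Originally the job takes 20 weeks.
With Z inserted, POS now waits for max(BuildOut, Training, Design, Z).
New critical path: Lease→Design→Z→POS = 3+10+8+7 = 28 ⇒ 28 weeks.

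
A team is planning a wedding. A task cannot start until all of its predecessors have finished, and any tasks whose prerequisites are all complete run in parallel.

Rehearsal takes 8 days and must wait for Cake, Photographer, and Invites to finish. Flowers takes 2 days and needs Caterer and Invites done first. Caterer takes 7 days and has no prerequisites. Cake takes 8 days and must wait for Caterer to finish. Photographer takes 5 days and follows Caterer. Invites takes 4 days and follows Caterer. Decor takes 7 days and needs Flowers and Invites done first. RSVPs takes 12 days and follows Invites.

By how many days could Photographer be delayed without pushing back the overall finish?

3

The longest chain is Caterer→Invites→RSVPs = 7+4+12 = 23; overall finish 23 days.
Photographer finishes as early as 12 and must finish by 15.
So Photographer can slip 15 − 12 = 3 days.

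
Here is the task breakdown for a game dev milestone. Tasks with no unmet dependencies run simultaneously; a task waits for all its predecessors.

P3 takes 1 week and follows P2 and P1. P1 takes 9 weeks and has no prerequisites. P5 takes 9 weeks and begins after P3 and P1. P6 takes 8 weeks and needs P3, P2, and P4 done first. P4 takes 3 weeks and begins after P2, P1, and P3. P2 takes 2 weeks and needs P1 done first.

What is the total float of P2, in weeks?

Critical path: P1→P2→P3→P4→P6 = 9+2+1+3+8 = 23, so the finish is 23 weeks.
P2 finishes as early as 11 and must finish by 11.
So P2 can slip 11 − 11 = 0 weeks.

0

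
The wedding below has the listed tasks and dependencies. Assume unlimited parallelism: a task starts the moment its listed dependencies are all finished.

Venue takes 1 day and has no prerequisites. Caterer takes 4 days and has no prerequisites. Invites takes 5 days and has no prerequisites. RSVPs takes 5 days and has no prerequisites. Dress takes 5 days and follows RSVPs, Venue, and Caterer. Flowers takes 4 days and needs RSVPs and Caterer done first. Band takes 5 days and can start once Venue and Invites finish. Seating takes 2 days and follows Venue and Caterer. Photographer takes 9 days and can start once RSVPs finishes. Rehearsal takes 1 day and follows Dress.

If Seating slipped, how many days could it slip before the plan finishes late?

RSVPs→Photographer = 5+9 = 14 sets the makespan at 14 days.
The longest chain containing Seating totals 6 days.
So Seating can slip 14 − 6 = 8 days.

8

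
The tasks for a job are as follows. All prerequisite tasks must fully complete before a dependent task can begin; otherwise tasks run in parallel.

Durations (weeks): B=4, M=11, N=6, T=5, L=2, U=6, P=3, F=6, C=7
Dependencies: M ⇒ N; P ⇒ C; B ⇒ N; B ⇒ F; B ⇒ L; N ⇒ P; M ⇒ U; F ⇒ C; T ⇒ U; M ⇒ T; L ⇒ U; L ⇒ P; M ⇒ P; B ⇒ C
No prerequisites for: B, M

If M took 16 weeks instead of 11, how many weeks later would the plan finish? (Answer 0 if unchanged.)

The binding path is M→N→P→C = 11+6+3+7 = 27; finish at 27 weeks.
M lies on that path, so at 16 weeks the path becomes 32 weeks.
The critical path is still M→N→P→C; finish is now 32 weeks.
Change in finish: 32 − 27 = +5 weeks.

5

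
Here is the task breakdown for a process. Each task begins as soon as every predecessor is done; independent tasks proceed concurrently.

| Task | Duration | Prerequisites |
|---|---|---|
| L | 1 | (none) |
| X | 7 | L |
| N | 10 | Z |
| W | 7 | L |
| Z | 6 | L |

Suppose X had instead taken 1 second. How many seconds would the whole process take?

17

As given, the longest chain is L→Z→N = 1+6+10 = 17, so the finish is 17 seconds.
The longest path through X is only 8 seconds, so X has float 9.
No other chain overtakes it, so the finish is 17 seconds.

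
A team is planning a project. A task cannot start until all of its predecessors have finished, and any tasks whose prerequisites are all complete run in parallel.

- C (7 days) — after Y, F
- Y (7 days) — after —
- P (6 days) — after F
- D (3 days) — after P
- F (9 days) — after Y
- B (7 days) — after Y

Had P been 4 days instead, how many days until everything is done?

23

Actual critical path: Y→F→P→D = 7+9+6+3 = 25 ⇒ 25 days.
P lies on that path, so at 4 days the path becomes 23 days.
The critical path is still Y→F→P→D; finish is now 23 days.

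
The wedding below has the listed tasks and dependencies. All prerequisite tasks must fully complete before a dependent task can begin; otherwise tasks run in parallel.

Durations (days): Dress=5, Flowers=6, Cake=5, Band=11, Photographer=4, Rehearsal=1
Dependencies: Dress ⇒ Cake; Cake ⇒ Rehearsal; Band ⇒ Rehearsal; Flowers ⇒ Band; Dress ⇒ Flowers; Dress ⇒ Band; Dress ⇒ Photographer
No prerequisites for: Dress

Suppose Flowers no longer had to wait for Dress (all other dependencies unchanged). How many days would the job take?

18

Before: longest chain Dress→Flowers→Band→Rehearsal = 5+6+11+1 = 23, finish 23.
Without Dress→Flowers, Flowers's earliest start moves from 5 to 0.
The longest chain is now Flowers→Band→Rehearsal = 6+11+1 = 18, so the job takes 18 days.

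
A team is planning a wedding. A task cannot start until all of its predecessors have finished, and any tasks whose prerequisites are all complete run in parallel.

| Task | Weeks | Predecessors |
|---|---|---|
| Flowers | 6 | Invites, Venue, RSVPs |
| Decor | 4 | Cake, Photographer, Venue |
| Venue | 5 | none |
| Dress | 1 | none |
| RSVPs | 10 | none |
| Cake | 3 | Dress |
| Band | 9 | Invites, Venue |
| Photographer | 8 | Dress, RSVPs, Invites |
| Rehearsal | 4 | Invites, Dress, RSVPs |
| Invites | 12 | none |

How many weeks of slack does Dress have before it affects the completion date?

11

The longest chain is Invites→Photographer→Decor = 12+8+4 = 24; overall finish 24 weeks.
Longest path through Dress: 13 weeks (earliest finish 1, latest finish 12).
So Dress can slip 12 − 1 = 11 weeks.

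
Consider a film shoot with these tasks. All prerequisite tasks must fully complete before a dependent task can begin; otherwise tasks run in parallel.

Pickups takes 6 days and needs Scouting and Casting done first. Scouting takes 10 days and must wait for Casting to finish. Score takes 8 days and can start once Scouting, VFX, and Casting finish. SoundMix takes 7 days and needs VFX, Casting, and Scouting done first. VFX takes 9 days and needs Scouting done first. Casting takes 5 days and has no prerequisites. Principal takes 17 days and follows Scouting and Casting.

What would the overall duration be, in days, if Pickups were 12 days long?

32

Actual critical path: Casting→Scouting→Principal = 5+10+17 = 32 ⇒ 32 days.
Pickups is off the critical path — its longest chain is 21 days, giving 11 of slack.
No other chain overtakes it, so the finish is 32 days.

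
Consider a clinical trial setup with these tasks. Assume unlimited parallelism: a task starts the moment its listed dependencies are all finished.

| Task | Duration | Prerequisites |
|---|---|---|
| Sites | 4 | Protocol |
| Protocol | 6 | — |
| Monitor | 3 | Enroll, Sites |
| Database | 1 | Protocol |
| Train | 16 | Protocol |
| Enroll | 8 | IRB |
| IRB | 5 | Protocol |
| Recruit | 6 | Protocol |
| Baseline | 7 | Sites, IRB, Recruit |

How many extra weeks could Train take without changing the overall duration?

0

Critical path: Protocol→IRB→Enroll→Monitor = 6+5+8+3 = 22, so the finish is 22 weeks.
Train finishes as early as 22 and must finish by 22.
Slack of Train = 6 − 6 = 0 weeks.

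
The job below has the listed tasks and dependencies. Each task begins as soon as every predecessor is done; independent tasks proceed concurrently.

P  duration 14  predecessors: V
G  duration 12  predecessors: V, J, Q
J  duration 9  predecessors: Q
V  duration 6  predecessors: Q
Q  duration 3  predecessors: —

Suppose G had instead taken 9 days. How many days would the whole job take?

23

Actual critical path: Q→J→G = 3+9+12 = 24 ⇒ 24 days.
Since G is critical, the -3 change carries straight to that chain (now 21 days).
The binding chain switches to Q→V→P = 3+6+14 = 23; finish 23 days.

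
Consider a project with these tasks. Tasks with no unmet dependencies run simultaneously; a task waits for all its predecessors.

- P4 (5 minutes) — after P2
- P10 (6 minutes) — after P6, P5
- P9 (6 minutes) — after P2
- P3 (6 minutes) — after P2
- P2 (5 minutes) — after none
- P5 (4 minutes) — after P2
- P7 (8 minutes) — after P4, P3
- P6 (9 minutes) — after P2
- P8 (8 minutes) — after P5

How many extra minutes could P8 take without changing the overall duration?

P2→P6→P10 = 5+9+6 = 20 sets the makespan at 20 minutes.
P8 finishes as early as 17 and must finish by 20.
So P8 can slip 20 − 17 = 3 minutes.

3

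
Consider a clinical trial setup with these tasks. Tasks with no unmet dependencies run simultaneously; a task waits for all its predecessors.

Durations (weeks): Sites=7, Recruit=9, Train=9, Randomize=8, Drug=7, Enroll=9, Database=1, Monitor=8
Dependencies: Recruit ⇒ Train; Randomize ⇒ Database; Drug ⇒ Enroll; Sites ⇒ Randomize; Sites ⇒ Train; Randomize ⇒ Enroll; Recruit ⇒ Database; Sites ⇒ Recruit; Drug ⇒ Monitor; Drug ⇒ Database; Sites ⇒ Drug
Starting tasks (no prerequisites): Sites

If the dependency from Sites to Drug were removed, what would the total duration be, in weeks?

Before: longest chain Sites→Recruit→Train = 7+9+9 = 25, finish 25.
Without Sites→Drug, Drug's earliest start moves from 7 to 0.
The longest chain is now Sites→Recruit→Train = 7+9+9 = 25, so the schedule takes 25 weeks.

25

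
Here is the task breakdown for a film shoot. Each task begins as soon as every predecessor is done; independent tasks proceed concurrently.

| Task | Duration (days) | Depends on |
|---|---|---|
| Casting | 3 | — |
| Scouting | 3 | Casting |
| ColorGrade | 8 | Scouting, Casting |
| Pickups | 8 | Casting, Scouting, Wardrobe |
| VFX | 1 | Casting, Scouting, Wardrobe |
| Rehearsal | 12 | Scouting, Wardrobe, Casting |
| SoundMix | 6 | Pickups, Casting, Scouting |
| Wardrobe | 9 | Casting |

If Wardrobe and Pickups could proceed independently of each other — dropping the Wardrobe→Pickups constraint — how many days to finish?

24

Before: longest chain Casting→Wardrobe→Pickups→SoundMix = 3+9+8+6 = 26, finish 26.
Without Wardrobe→Pickups, Pickups's earliest start moves from 12 to 6.
The longest chain is now Casting→Wardrobe→Rehearsal = 3+9+12 = 24, so the schedule takes 24 days.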